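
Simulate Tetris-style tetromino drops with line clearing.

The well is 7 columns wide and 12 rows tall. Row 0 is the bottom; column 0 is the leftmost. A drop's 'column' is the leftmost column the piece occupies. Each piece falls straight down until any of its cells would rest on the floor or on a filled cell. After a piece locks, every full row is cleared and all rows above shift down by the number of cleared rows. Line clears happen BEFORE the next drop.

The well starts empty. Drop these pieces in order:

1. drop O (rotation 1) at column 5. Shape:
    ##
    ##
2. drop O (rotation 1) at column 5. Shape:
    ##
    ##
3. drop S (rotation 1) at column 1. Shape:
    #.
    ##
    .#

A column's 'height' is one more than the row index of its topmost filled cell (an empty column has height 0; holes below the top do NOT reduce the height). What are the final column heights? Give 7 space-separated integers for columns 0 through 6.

Drop 1: O rot1 at col 5 lands with bottom-row=0; cleared 0 line(s) (total 0); column heights now [0 0 0 0 0 2 2], max=2
Drop 2: O rot1 at col 5 lands with bottom-row=2; cleared 0 line(s) (total 0); column heights now [0 0 0 0 0 4 4], max=4
Drop 3: S rot1 at col 1 lands with bottom-row=0; cleared 0 line(s) (total 0); column heights now [0 3 2 0 0 4 4], max=4

Answer: 0 3 2 0 0 4 4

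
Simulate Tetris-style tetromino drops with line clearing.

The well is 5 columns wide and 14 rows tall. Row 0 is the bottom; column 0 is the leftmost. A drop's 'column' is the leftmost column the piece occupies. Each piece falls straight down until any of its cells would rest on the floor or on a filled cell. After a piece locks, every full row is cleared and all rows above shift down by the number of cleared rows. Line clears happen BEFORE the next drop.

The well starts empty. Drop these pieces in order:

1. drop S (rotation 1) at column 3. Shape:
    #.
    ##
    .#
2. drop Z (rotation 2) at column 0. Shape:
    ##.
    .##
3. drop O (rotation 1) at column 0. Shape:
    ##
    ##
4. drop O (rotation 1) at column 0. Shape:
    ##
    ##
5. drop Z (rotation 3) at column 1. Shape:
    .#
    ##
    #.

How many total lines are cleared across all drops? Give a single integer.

Answer: 0

Derivation:
Drop 1: S rot1 at col 3 lands with bottom-row=0; cleared 0 line(s) (total 0); column heights now [0 0 0 3 2], max=3
Drop 2: Z rot2 at col 0 lands with bottom-row=0; cleared 0 line(s) (total 0); column heights now [2 2 1 3 2], max=3
Drop 3: O rot1 at col 0 lands with bottom-row=2; cleared 0 line(s) (total 0); column heights now [4 4 1 3 2], max=4
Drop 4: O rot1 at col 0 lands with bottom-row=4; cleared 0 line(s) (total 0); column heights now [6 6 1 3 2], max=6
Drop 5: Z rot3 at col 1 lands with bottom-row=6; cleared 0 line(s) (total 0); column heights now [6 8 9 3 2], max=9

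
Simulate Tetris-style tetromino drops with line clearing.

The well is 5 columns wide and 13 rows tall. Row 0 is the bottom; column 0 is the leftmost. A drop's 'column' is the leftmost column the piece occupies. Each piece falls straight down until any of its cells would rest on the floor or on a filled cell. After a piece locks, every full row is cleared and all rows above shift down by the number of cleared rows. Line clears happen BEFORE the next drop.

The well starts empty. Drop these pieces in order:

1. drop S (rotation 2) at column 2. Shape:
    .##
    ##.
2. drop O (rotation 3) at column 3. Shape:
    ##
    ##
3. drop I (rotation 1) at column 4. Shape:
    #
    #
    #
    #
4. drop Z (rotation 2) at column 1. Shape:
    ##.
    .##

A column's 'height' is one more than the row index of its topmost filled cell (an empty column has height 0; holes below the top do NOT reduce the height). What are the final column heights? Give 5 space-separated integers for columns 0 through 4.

Drop 1: S rot2 at col 2 lands with bottom-row=0; cleared 0 line(s) (total 0); column heights now [0 0 1 2 2], max=2
Drop 2: O rot3 at col 3 lands with bottom-row=2; cleared 0 line(s) (total 0); column heights now [0 0 1 4 4], max=4
Drop 3: I rot1 at col 4 lands with bottom-row=4; cleared 0 line(s) (total 0); column heights now [0 0 1 4 8], max=8
Drop 4: Z rot2 at col 1 lands with bottom-row=4; cleared 0 line(s) (total 0); column heights now [0 6 6 5 8], max=8

Answer: 0 6 6 5 8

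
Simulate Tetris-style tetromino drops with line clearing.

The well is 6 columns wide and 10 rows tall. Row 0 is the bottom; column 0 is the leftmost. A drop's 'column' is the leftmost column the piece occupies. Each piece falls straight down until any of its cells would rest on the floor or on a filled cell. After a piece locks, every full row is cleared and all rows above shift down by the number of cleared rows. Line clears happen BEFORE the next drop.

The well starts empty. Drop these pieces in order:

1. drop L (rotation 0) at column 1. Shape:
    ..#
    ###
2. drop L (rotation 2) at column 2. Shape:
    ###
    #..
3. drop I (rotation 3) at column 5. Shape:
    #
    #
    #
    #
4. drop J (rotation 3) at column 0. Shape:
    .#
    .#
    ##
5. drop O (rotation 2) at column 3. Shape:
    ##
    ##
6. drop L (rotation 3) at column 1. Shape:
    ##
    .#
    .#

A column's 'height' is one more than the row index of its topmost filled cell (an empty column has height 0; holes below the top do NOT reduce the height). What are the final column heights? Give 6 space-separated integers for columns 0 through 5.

Drop 1: L rot0 at col 1 lands with bottom-row=0; cleared 0 line(s) (total 0); column heights now [0 1 1 2 0 0], max=2
Drop 2: L rot2 at col 2 lands with bottom-row=1; cleared 0 line(s) (total 0); column heights now [0 1 3 3 3 0], max=3
Drop 3: I rot3 at col 5 lands with bottom-row=0; cleared 0 line(s) (total 0); column heights now [0 1 3 3 3 4], max=4
Drop 4: J rot3 at col 0 lands with bottom-row=1; cleared 0 line(s) (total 0); column heights now [2 4 3 3 3 4], max=4
Drop 5: O rot2 at col 3 lands with bottom-row=3; cleared 0 line(s) (total 0); column heights now [2 4 3 5 5 4], max=5
Drop 6: L rot3 at col 1 lands with bottom-row=3; cleared 0 line(s) (total 0); column heights now [2 6 6 5 5 4], max=6

Answer: 2 6 6 5 5 4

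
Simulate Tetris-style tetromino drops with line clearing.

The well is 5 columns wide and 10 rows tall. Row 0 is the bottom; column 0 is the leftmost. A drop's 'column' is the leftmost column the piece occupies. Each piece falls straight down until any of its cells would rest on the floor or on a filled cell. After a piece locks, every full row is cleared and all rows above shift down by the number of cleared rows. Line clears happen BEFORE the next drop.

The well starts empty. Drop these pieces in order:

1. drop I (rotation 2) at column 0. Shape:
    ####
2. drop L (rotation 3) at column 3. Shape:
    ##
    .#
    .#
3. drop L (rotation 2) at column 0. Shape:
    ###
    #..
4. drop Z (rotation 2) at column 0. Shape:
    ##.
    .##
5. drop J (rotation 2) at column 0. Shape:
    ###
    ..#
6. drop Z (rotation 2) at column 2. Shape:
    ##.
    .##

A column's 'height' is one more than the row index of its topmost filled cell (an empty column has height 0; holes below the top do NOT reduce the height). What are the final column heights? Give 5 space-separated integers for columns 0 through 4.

Answer: 2 2 3 3 1

Derivation:
Drop 1: I rot2 at col 0 lands with bottom-row=0; cleared 0 line(s) (total 0); column heights now [1 1 1 1 0], max=1
Drop 2: L rot3 at col 3 lands with bottom-row=0; cleared 1 line(s) (total 1); column heights now [0 0 0 2 2], max=2
Drop 3: L rot2 at col 0 lands with bottom-row=0; cleared 1 line(s) (total 2); column heights now [1 0 0 0 1], max=1
Drop 4: Z rot2 at col 0 lands with bottom-row=0; cleared 0 line(s) (total 2); column heights now [2 2 1 0 1], max=2
Drop 5: J rot2 at col 0 lands with bottom-row=1; cleared 0 line(s) (total 2); column heights now [3 3 3 0 1], max=3
Drop 6: Z rot2 at col 2 lands with bottom-row=2; cleared 1 line(s) (total 3); column heights now [2 2 3 3 1], max=3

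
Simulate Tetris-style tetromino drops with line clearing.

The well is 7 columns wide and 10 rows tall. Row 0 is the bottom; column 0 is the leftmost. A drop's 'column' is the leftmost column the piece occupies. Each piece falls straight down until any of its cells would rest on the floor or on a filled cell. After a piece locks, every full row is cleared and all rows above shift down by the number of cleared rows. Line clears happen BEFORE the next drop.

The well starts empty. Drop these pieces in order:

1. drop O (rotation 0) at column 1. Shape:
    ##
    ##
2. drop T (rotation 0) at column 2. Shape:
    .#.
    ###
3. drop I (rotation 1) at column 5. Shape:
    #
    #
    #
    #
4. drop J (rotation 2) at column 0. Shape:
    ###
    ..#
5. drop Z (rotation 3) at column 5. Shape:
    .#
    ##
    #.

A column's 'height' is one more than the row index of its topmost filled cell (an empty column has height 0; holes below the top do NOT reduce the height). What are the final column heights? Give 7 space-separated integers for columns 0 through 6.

Drop 1: O rot0 at col 1 lands with bottom-row=0; cleared 0 line(s) (total 0); column heights now [0 2 2 0 0 0 0], max=2
Drop 2: T rot0 at col 2 lands with bottom-row=2; cleared 0 line(s) (total 0); column heights now [0 2 3 4 3 0 0], max=4
Drop 3: I rot1 at col 5 lands with bottom-row=0; cleared 0 line(s) (total 0); column heights now [0 2 3 4 3 4 0], max=4
Drop 4: J rot2 at col 0 lands with bottom-row=3; cleared 0 line(s) (total 0); column heights now [5 5 5 4 3 4 0], max=5
Drop 5: Z rot3 at col 5 lands with bottom-row=4; cleared 0 line(s) (total 0); column heights now [5 5 5 4 3 6 7], max=7

Answer: 5 5 5 4 3 6 7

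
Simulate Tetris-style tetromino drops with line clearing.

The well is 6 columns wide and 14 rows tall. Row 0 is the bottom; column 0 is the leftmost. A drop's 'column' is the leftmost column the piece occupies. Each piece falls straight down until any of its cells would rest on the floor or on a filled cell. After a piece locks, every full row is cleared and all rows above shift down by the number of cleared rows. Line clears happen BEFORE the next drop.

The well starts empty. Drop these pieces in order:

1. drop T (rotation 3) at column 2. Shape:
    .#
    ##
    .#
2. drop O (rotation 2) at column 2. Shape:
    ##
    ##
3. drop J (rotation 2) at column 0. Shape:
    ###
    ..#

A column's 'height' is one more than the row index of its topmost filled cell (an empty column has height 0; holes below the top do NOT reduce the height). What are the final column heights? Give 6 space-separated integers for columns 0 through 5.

Answer: 7 7 7 5 0 0

Derivation:
Drop 1: T rot3 at col 2 lands with bottom-row=0; cleared 0 line(s) (total 0); column heights now [0 0 2 3 0 0], max=3
Drop 2: O rot2 at col 2 lands with bottom-row=3; cleared 0 line(s) (total 0); column heights now [0 0 5 5 0 0], max=5
Drop 3: J rot2 at col 0 lands with bottom-row=5; cleared 0 line(s) (total 0); column heights now [7 7 7 5 0 0], max=7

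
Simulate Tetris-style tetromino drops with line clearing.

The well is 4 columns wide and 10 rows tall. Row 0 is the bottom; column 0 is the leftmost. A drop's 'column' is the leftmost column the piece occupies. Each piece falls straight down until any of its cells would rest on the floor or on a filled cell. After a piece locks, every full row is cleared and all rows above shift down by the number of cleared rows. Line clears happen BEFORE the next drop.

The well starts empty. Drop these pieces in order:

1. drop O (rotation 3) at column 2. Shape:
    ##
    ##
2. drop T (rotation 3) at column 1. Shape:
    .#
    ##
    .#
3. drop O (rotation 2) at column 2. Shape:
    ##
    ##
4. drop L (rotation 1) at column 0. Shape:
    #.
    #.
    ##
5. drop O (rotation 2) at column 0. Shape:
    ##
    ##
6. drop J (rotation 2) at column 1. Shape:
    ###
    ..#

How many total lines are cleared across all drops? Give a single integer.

Answer: 0

Derivation:
Drop 1: O rot3 at col 2 lands with bottom-row=0; cleared 0 line(s) (total 0); column heights now [0 0 2 2], max=2
Drop 2: T rot3 at col 1 lands with bottom-row=2; cleared 0 line(s) (total 0); column heights now [0 4 5 2], max=5
Drop 3: O rot2 at col 2 lands with bottom-row=5; cleared 0 line(s) (total 0); column heights now [0 4 7 7], max=7
Drop 4: L rot1 at col 0 lands with bottom-row=4; cleared 0 line(s) (total 0); column heights now [7 5 7 7], max=7
Drop 5: O rot2 at col 0 lands with bottom-row=7; cleared 0 line(s) (total 0); column heights now [9 9 7 7], max=9
Drop 6: J rot2 at col 1 lands with bottom-row=8; cleared 0 line(s) (total 0); column heights now [9 10 10 10], max=10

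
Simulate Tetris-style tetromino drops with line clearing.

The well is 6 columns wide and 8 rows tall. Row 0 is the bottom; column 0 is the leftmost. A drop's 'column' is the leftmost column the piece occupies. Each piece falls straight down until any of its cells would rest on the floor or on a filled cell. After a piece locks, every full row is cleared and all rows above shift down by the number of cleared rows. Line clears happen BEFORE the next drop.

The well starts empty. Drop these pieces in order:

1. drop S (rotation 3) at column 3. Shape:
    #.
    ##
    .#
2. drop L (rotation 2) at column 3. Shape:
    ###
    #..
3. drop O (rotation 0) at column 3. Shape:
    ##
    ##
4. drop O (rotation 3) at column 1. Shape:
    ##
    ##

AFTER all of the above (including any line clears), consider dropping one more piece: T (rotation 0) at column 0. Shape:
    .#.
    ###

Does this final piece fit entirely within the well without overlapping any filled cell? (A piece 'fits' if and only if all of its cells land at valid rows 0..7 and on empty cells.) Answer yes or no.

Drop 1: S rot3 at col 3 lands with bottom-row=0; cleared 0 line(s) (total 0); column heights now [0 0 0 3 2 0], max=3
Drop 2: L rot2 at col 3 lands with bottom-row=3; cleared 0 line(s) (total 0); column heights now [0 0 0 5 5 5], max=5
Drop 3: O rot0 at col 3 lands with bottom-row=5; cleared 0 line(s) (total 0); column heights now [0 0 0 7 7 5], max=7
Drop 4: O rot3 at col 1 lands with bottom-row=0; cleared 0 line(s) (total 0); column heights now [0 2 2 7 7 5], max=7
Test piece T rot0 at col 0 (width 3): heights before test = [0 2 2 7 7 5]; fits = True

Answer: yes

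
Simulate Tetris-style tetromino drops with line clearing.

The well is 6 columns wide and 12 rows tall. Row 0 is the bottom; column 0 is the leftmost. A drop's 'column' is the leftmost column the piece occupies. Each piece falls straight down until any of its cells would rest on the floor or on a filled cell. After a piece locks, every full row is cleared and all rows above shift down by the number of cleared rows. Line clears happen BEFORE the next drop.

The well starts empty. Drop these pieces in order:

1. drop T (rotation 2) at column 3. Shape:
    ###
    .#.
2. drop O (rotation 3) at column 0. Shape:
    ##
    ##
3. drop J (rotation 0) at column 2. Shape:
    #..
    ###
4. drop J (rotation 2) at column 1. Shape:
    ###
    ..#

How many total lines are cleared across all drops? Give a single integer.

Answer: 0

Derivation:
Drop 1: T rot2 at col 3 lands with bottom-row=0; cleared 0 line(s) (total 0); column heights now [0 0 0 2 2 2], max=2
Drop 2: O rot3 at col 0 lands with bottom-row=0; cleared 0 line(s) (total 0); column heights now [2 2 0 2 2 2], max=2
Drop 3: J rot0 at col 2 lands with bottom-row=2; cleared 0 line(s) (total 0); column heights now [2 2 4 3 3 2], max=4
Drop 4: J rot2 at col 1 lands with bottom-row=3; cleared 0 line(s) (total 0); column heights now [2 5 5 5 3 2], max=5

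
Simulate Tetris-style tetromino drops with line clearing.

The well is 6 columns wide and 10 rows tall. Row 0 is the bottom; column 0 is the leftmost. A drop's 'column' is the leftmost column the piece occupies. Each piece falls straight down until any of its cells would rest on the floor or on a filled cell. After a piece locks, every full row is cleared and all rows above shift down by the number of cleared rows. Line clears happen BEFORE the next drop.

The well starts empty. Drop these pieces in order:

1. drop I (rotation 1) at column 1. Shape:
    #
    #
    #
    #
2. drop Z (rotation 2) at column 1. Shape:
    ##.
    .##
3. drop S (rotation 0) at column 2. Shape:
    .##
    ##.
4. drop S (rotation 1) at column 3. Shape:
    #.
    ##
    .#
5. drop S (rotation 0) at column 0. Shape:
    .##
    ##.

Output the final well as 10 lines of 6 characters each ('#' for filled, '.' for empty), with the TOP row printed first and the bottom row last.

Drop 1: I rot1 at col 1 lands with bottom-row=0; cleared 0 line(s) (total 0); column heights now [0 4 0 0 0 0], max=4
Drop 2: Z rot2 at col 1 lands with bottom-row=3; cleared 0 line(s) (total 0); column heights now [0 5 5 4 0 0], max=5
Drop 3: S rot0 at col 2 lands with bottom-row=5; cleared 0 line(s) (total 0); column heights now [0 5 6 7 7 0], max=7
Drop 4: S rot1 at col 3 lands with bottom-row=7; cleared 0 line(s) (total 0); column heights now [0 5 6 10 9 0], max=10
Drop 5: S rot0 at col 0 lands with bottom-row=5; cleared 0 line(s) (total 0); column heights now [6 7 7 10 9 0], max=10

Answer: ...#..
...##.
....#.
.####.
####..
.##...
.###..
.#....
.#....
.#....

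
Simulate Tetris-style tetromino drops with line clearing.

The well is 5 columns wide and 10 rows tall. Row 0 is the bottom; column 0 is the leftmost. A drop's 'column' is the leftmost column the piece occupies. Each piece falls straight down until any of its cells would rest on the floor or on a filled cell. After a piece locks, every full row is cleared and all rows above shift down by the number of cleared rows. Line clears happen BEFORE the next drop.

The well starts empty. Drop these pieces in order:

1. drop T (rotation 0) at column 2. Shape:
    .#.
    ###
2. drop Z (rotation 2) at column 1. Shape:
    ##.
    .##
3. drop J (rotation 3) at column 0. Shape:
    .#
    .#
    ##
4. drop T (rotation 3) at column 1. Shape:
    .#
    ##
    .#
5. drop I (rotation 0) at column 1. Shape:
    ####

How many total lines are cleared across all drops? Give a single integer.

Answer: 0

Derivation:
Drop 1: T rot0 at col 2 lands with bottom-row=0; cleared 0 line(s) (total 0); column heights now [0 0 1 2 1], max=2
Drop 2: Z rot2 at col 1 lands with bottom-row=2; cleared 0 line(s) (total 0); column heights now [0 4 4 3 1], max=4
Drop 3: J rot3 at col 0 lands with bottom-row=4; cleared 0 line(s) (total 0); column heights now [5 7 4 3 1], max=7
Drop 4: T rot3 at col 1 lands with bottom-row=6; cleared 0 line(s) (total 0); column heights now [5 8 9 3 1], max=9
Drop 5: I rot0 at col 1 lands with bottom-row=9; cleared 0 line(s) (total 0); column heights now [5 10 10 10 10], max=10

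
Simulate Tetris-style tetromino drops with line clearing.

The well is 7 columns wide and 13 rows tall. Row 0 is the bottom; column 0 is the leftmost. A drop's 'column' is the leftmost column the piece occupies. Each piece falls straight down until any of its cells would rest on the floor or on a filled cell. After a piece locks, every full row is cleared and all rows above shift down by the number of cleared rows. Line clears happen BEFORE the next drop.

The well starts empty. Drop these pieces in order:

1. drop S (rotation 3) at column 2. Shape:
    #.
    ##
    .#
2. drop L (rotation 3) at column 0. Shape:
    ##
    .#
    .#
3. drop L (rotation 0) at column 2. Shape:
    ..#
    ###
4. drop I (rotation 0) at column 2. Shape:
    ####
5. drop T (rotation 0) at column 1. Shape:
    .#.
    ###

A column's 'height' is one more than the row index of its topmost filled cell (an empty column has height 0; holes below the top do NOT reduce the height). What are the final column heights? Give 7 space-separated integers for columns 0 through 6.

Drop 1: S rot3 at col 2 lands with bottom-row=0; cleared 0 line(s) (total 0); column heights now [0 0 3 2 0 0 0], max=3
Drop 2: L rot3 at col 0 lands with bottom-row=0; cleared 0 line(s) (total 0); column heights now [3 3 3 2 0 0 0], max=3
Drop 3: L rot0 at col 2 lands with bottom-row=3; cleared 0 line(s) (total 0); column heights now [3 3 4 4 5 0 0], max=5
Drop 4: I rot0 at col 2 lands with bottom-row=5; cleared 0 line(s) (total 0); column heights now [3 3 6 6 6 6 0], max=6
Drop 5: T rot0 at col 1 lands with bottom-row=6; cleared 0 line(s) (total 0); column heights now [3 7 8 7 6 6 0], max=8

Answer: 3 7 8 7 6 6 0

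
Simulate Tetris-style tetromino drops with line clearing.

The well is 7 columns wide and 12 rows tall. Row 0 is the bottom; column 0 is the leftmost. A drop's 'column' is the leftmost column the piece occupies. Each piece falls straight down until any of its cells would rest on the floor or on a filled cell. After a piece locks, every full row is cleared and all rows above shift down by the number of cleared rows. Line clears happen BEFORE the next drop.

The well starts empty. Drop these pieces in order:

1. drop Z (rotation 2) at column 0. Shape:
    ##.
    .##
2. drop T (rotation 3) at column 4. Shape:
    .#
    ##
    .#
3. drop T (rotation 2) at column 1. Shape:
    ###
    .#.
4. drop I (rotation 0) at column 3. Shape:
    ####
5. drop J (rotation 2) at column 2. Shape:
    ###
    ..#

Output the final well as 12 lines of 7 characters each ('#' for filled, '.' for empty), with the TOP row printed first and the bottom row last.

Answer: .......
.......
.......
.......
.......
.......
..###..
....#..
...####
.###.#.
###.##.
.##..#.

Derivation:
Drop 1: Z rot2 at col 0 lands with bottom-row=0; cleared 0 line(s) (total 0); column heights now [2 2 1 0 0 0 0], max=2
Drop 2: T rot3 at col 4 lands with bottom-row=0; cleared 0 line(s) (total 0); column heights now [2 2 1 0 2 3 0], max=3
Drop 3: T rot2 at col 1 lands with bottom-row=1; cleared 0 line(s) (total 0); column heights now [2 3 3 3 2 3 0], max=3
Drop 4: I rot0 at col 3 lands with bottom-row=3; cleared 0 line(s) (total 0); column heights now [2 3 3 4 4 4 4], max=4
Drop 5: J rot2 at col 2 lands with bottom-row=4; cleared 0 line(s) (total 0); column heights now [2 3 6 6 6 4 4], max=6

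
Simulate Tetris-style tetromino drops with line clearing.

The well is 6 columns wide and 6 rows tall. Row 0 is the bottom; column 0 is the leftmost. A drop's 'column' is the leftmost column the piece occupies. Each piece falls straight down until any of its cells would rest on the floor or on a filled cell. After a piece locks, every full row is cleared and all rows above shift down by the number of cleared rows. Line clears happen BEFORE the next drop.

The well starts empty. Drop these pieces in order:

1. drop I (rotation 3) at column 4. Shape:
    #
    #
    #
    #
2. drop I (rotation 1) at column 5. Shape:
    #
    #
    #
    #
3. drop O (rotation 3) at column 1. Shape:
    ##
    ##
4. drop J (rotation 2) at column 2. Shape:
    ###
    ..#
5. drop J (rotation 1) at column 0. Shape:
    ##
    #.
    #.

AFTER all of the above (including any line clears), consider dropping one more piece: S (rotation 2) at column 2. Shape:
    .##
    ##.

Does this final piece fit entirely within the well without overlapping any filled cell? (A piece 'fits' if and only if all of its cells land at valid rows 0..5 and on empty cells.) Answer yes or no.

Drop 1: I rot3 at col 4 lands with bottom-row=0; cleared 0 line(s) (total 0); column heights now [0 0 0 0 4 0], max=4
Drop 2: I rot1 at col 5 lands with bottom-row=0; cleared 0 line(s) (total 0); column heights now [0 0 0 0 4 4], max=4
Drop 3: O rot3 at col 1 lands with bottom-row=0; cleared 0 line(s) (total 0); column heights now [0 2 2 0 4 4], max=4
Drop 4: J rot2 at col 2 lands with bottom-row=4; cleared 0 line(s) (total 0); column heights now [0 2 6 6 6 4], max=6
Drop 5: J rot1 at col 0 lands with bottom-row=0; cleared 0 line(s) (total 0); column heights now [3 3 6 6 6 4], max=6
Test piece S rot2 at col 2 (width 3): heights before test = [3 3 6 6 6 4]; fits = False

Answer: no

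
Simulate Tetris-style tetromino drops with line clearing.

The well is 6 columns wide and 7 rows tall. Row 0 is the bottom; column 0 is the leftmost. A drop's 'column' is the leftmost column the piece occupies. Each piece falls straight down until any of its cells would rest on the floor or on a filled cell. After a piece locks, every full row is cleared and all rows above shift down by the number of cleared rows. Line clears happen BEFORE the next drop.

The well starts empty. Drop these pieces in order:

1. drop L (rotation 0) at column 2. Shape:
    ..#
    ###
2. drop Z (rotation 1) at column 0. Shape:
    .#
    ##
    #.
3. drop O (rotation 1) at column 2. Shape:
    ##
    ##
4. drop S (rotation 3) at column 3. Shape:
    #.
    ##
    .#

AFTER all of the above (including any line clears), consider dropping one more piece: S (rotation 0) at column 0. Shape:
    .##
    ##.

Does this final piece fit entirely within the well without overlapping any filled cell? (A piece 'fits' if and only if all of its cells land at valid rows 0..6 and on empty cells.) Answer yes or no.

Drop 1: L rot0 at col 2 lands with bottom-row=0; cleared 0 line(s) (total 0); column heights now [0 0 1 1 2 0], max=2
Drop 2: Z rot1 at col 0 lands with bottom-row=0; cleared 0 line(s) (total 0); column heights now [2 3 1 1 2 0], max=3
Drop 3: O rot1 at col 2 lands with bottom-row=1; cleared 0 line(s) (total 0); column heights now [2 3 3 3 2 0], max=3
Drop 4: S rot3 at col 3 lands with bottom-row=2; cleared 0 line(s) (total 0); column heights now [2 3 3 5 4 0], max=5
Test piece S rot0 at col 0 (width 3): heights before test = [2 3 3 5 4 0]; fits = True

Answer: yes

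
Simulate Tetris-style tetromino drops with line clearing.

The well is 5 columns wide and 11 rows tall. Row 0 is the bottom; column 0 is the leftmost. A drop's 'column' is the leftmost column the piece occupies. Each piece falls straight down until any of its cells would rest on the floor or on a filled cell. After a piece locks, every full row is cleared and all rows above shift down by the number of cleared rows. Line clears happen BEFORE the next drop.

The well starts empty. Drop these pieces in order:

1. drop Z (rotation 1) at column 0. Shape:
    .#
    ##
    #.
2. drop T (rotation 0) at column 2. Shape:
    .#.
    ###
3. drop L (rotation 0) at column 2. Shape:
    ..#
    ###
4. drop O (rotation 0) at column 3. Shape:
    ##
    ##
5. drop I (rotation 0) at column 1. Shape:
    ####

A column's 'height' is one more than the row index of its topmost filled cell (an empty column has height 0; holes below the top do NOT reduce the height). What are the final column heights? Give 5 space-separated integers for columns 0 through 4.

Answer: 2 7 7 7 7

Derivation:
Drop 1: Z rot1 at col 0 lands with bottom-row=0; cleared 0 line(s) (total 0); column heights now [2 3 0 0 0], max=3
Drop 2: T rot0 at col 2 lands with bottom-row=0; cleared 0 line(s) (total 0); column heights now [2 3 1 2 1], max=3
Drop 3: L rot0 at col 2 lands with bottom-row=2; cleared 0 line(s) (total 0); column heights now [2 3 3 3 4], max=4
Drop 4: O rot0 at col 3 lands with bottom-row=4; cleared 0 line(s) (total 0); column heights now [2 3 3 6 6], max=6
Drop 5: I rot0 at col 1 lands with bottom-row=6; cleared 0 line(s) (total 0); column heights now [2 7 7 7 7], max=7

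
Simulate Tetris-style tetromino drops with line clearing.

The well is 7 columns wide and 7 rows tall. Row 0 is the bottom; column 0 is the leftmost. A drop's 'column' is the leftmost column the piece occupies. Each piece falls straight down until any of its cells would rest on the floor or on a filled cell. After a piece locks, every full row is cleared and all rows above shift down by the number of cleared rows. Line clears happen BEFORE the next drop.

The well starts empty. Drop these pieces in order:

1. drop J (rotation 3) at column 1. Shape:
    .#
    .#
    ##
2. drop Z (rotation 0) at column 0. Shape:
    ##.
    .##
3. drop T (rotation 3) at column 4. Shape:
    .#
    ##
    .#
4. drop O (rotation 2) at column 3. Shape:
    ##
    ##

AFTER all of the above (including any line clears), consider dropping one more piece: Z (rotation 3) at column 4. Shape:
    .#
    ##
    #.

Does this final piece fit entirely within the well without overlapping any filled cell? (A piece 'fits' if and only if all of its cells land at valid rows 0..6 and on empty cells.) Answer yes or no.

Answer: yes

Derivation:
Drop 1: J rot3 at col 1 lands with bottom-row=0; cleared 0 line(s) (total 0); column heights now [0 1 3 0 0 0 0], max=3
Drop 2: Z rot0 at col 0 lands with bottom-row=3; cleared 0 line(s) (total 0); column heights now [5 5 4 0 0 0 0], max=5
Drop 3: T rot3 at col 4 lands with bottom-row=0; cleared 0 line(s) (total 0); column heights now [5 5 4 0 2 3 0], max=5
Drop 4: O rot2 at col 3 lands with bottom-row=2; cleared 0 line(s) (total 0); column heights now [5 5 4 4 4 3 0], max=5
Test piece Z rot3 at col 4 (width 2): heights before test = [5 5 4 4 4 3 0]; fits = True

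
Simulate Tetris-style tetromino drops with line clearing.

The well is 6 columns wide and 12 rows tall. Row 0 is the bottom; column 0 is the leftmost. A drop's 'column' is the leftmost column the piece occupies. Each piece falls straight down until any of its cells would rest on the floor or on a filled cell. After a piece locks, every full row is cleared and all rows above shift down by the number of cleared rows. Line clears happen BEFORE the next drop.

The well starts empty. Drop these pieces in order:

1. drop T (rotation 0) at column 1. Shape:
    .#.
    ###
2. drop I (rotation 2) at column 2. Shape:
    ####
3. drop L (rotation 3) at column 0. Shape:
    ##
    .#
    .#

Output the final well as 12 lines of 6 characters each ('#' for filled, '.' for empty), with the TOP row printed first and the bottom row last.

Answer: ......
......
......
......
......
......
......
......
##....
.#####
.##...
.###..

Derivation:
Drop 1: T rot0 at col 1 lands with bottom-row=0; cleared 0 line(s) (total 0); column heights now [0 1 2 1 0 0], max=2
Drop 2: I rot2 at col 2 lands with bottom-row=2; cleared 0 line(s) (total 0); column heights now [0 1 3 3 3 3], max=3
Drop 3: L rot3 at col 0 lands with bottom-row=1; cleared 0 line(s) (total 0); column heights now [4 4 3 3 3 3], max=4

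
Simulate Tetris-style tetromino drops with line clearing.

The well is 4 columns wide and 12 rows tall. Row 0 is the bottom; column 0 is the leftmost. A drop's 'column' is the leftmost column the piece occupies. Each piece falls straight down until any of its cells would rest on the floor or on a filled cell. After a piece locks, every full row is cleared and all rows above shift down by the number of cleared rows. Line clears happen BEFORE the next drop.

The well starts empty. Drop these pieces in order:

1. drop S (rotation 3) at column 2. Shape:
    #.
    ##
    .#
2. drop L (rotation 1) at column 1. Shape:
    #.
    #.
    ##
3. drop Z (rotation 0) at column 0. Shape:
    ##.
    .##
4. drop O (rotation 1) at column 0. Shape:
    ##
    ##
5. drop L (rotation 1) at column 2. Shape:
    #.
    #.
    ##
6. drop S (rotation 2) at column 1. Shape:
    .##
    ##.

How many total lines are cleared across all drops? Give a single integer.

Answer: 1

Derivation:
Drop 1: S rot3 at col 2 lands with bottom-row=0; cleared 0 line(s) (total 0); column heights now [0 0 3 2], max=3
Drop 2: L rot1 at col 1 lands with bottom-row=3; cleared 0 line(s) (total 0); column heights now [0 6 4 2], max=6
Drop 3: Z rot0 at col 0 lands with bottom-row=6; cleared 0 line(s) (total 0); column heights now [8 8 7 2], max=8
Drop 4: O rot1 at col 0 lands with bottom-row=8; cleared 0 line(s) (total 0); column heights now [10 10 7 2], max=10
Drop 5: L rot1 at col 2 lands with bottom-row=7; cleared 1 line(s) (total 1); column heights now [9 9 9 2], max=9
Drop 6: S rot2 at col 1 lands with bottom-row=9; cleared 0 line(s) (total 1); column heights now [9 10 11 11], max=11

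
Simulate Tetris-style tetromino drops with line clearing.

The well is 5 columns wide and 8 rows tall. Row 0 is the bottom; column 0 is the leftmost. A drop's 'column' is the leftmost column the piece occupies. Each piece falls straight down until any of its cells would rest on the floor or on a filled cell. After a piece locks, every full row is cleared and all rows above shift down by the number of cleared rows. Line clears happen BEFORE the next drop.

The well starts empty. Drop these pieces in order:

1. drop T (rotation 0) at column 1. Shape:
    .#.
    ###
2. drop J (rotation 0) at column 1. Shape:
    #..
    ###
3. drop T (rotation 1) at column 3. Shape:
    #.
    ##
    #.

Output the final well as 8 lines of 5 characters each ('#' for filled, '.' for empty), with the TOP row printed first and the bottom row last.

Answer: .....
.....
...#.
...##
.#.#.
.###.
..#..
.###.

Derivation:
Drop 1: T rot0 at col 1 lands with bottom-row=0; cleared 0 line(s) (total 0); column heights now [0 1 2 1 0], max=2
Drop 2: J rot0 at col 1 lands with bottom-row=2; cleared 0 line(s) (total 0); column heights now [0 4 3 3 0], max=4
Drop 3: T rot1 at col 3 lands with bottom-row=3; cleared 0 line(s) (total 0); column heights now [0 4 3 6 5], max=6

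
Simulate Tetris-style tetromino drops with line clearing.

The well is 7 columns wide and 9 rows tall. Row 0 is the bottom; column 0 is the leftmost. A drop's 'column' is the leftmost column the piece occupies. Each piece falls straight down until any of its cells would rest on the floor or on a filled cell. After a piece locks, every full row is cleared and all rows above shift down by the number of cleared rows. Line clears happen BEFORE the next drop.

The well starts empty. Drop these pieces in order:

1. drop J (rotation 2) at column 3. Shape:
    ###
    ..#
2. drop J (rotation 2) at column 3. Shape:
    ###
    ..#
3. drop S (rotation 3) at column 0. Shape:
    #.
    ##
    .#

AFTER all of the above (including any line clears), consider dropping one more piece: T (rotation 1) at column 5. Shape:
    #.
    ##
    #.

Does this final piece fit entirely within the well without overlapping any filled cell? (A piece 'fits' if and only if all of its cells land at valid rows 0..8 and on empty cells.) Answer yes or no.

Answer: yes

Derivation:
Drop 1: J rot2 at col 3 lands with bottom-row=0; cleared 0 line(s) (total 0); column heights now [0 0 0 2 2 2 0], max=2
Drop 2: J rot2 at col 3 lands with bottom-row=2; cleared 0 line(s) (total 0); column heights now [0 0 0 4 4 4 0], max=4
Drop 3: S rot3 at col 0 lands with bottom-row=0; cleared 0 line(s) (total 0); column heights now [3 2 0 4 4 4 0], max=4
Test piece T rot1 at col 5 (width 2): heights before test = [3 2 0 4 4 4 0]; fits = True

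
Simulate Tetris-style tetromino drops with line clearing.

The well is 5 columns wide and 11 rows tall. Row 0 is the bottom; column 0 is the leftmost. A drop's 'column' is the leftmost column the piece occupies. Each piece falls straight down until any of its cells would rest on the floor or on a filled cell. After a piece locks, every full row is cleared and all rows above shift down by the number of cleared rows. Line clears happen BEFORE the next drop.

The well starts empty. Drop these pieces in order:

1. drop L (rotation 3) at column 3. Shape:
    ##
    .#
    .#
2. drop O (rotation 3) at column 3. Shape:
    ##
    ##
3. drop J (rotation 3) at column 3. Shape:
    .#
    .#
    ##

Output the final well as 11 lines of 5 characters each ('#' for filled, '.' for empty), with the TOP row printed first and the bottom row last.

Drop 1: L rot3 at col 3 lands with bottom-row=0; cleared 0 line(s) (total 0); column heights now [0 0 0 3 3], max=3
Drop 2: O rot3 at col 3 lands with bottom-row=3; cleared 0 line(s) (total 0); column heights now [0 0 0 5 5], max=5
Drop 3: J rot3 at col 3 lands with bottom-row=5; cleared 0 line(s) (total 0); column heights now [0 0 0 6 8], max=8

Answer: .....
.....
.....
....#
....#
...##
...##
...##
...##
....#
....#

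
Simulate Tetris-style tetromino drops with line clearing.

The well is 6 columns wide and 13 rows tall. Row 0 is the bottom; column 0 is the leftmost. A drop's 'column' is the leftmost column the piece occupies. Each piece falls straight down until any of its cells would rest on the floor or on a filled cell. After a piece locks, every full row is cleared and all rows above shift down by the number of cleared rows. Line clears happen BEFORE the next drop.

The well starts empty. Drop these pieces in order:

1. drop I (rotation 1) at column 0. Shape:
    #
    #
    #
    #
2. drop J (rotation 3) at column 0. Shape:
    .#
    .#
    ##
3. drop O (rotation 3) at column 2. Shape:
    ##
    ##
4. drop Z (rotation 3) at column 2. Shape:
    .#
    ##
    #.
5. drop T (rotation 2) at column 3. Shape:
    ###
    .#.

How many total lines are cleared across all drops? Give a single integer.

Answer: 0

Derivation:
Drop 1: I rot1 at col 0 lands with bottom-row=0; cleared 0 line(s) (total 0); column heights now [4 0 0 0 0 0], max=4
Drop 2: J rot3 at col 0 lands with bottom-row=4; cleared 0 line(s) (total 0); column heights now [5 7 0 0 0 0], max=7
Drop 3: O rot3 at col 2 lands with bottom-row=0; cleared 0 line(s) (total 0); column heights now [5 7 2 2 0 0], max=7
Drop 4: Z rot3 at col 2 lands with bottom-row=2; cleared 0 line(s) (total 0); column heights now [5 7 4 5 0 0], max=7
Drop 5: T rot2 at col 3 lands with bottom-row=4; cleared 0 line(s) (total 0); column heights now [5 7 4 6 6 6], max=7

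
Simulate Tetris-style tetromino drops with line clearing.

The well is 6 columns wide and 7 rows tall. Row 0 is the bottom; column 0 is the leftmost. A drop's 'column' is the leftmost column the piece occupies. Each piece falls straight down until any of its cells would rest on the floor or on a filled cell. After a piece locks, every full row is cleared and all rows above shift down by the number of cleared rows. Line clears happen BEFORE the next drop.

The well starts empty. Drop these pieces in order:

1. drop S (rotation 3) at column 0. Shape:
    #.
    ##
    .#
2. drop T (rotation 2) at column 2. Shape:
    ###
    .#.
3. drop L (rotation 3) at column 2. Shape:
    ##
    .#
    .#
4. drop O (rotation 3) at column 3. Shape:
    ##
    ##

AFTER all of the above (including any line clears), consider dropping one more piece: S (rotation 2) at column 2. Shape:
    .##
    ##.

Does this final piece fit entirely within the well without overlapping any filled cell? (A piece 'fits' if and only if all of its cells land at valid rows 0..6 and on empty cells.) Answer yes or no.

Drop 1: S rot3 at col 0 lands with bottom-row=0; cleared 0 line(s) (total 0); column heights now [3 2 0 0 0 0], max=3
Drop 2: T rot2 at col 2 lands with bottom-row=0; cleared 0 line(s) (total 0); column heights now [3 2 2 2 2 0], max=3
Drop 3: L rot3 at col 2 lands with bottom-row=2; cleared 0 line(s) (total 0); column heights now [3 2 5 5 2 0], max=5
Drop 4: O rot3 at col 3 lands with bottom-row=5; cleared 0 line(s) (total 0); column heights now [3 2 5 7 7 0], max=7
Test piece S rot2 at col 2 (width 3): heights before test = [3 2 5 7 7 0]; fits = False

Answer: no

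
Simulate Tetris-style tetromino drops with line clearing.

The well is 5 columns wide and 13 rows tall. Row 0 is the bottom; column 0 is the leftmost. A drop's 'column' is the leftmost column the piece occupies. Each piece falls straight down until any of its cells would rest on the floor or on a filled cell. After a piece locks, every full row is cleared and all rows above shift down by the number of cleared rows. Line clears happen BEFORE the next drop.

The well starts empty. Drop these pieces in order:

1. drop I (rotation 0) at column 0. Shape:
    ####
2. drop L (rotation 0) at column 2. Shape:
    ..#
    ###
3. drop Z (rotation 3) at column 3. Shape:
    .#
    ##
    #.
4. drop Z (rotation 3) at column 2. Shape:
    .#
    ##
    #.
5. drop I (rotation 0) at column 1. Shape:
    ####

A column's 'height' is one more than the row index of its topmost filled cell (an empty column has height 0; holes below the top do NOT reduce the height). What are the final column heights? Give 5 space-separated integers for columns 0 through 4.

Drop 1: I rot0 at col 0 lands with bottom-row=0; cleared 0 line(s) (total 0); column heights now [1 1 1 1 0], max=1
Drop 2: L rot0 at col 2 lands with bottom-row=1; cleared 0 line(s) (total 0); column heights now [1 1 2 2 3], max=3
Drop 3: Z rot3 at col 3 lands with bottom-row=2; cleared 0 line(s) (total 0); column heights now [1 1 2 4 5], max=5
Drop 4: Z rot3 at col 2 lands with bottom-row=3; cleared 0 line(s) (total 0); column heights now [1 1 5 6 5], max=6
Drop 5: I rot0 at col 1 lands with bottom-row=6; cleared 0 line(s) (total 0); column heights now [1 7 7 7 7], max=7

Answer: 1 7 7 7 7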